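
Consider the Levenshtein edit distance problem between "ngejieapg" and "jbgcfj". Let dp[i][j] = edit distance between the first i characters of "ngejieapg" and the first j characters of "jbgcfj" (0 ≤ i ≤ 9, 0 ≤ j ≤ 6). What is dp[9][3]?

   ''  j  b  g  c  f  j
''  0  1  2  3  4  5  6
 n  1  1  2  3  4  5  6
 g  2  2  2  2  3  4  5
 e  3  3  3  3  3  4  5
 j  4  3  4  4  4  4  4
 i  5  4  4  5  5  5  5
 e  6  5  5  5  6  6  6
 a  7  6  6  6  6  7  7
 p  8  7  7  7  7  7  8
 g  9  8  8  7  8  8  8

7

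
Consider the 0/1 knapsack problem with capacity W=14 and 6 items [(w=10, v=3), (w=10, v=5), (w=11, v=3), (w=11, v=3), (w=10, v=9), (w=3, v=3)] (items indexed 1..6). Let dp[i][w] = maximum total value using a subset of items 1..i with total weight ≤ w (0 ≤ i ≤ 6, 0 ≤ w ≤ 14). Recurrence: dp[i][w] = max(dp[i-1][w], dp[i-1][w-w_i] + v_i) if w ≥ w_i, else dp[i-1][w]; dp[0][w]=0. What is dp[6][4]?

i\w   0   1   2   3   4   5   6   7   8   9  10  11  12  13  14
  0   0   0   0   0   0   0   0   0   0   0   0   0   0   0   0
  1   0   0   0   0   0   0   0   0   0   0   3   3   3   3   3
  2   0   0   0   0   0   0   0   0   0   0   5   5   5   5   5
  3   0   0   0   0   0   0   0   0   0   0   5   5   5   5   5
  4   0   0   0   0   0   0   0   0   0   0   5   5   5   5   5
  5   0   0   0   0   0   0   0   0   0   0   9   9   9   9   9
  6   0   0   0   3   3   3   3   3   3   3   9   9   9  12  12

3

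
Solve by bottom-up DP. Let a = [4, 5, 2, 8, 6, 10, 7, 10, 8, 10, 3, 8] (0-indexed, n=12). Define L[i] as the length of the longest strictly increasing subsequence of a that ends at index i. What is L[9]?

   i    0    1    2    3    4    5    6    7    8    9   10   11
a[i]    4    5    2    8    6   10    7   10    8   10    3    8
L[i]    1    2    1    3    3    4    4    5    5    6    2    5

6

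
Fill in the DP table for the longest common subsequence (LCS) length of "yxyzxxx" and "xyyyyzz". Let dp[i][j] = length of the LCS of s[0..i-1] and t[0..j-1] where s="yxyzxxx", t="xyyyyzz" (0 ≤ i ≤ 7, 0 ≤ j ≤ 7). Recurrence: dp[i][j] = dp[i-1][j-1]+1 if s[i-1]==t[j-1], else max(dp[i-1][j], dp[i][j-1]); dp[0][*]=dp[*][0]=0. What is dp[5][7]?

3

   ''  x  y  y  y  y  z  z
''  0  0  0  0  0  0  0  0
 y  0  0  1  1  1  1  1  1
 x  0  1  1  1  1  1  1  1
 y  0  1  2  2  2  2  2  2
 z  0  1  2  2  2  2  3  3
 x  0  1  2  2  2  2  3  3
 x  0  1  2  2  2  2  3  3
 x  0  1  2  2  2  2  3  3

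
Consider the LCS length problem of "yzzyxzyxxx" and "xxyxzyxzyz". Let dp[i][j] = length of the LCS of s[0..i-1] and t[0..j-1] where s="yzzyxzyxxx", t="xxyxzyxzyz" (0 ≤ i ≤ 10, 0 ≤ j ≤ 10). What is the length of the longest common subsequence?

   ''  x  x  y  x  z  y  x  z  y  z
''  0  0  0  0  0  0  0  0  0  0  0
 y  0  0  0  1  1  1  1  1  1  1  1
 z  0  0  0  1  1  2  2  2  2  2  2
 z  0  0  0  1  1  2  2  2  3  3  3
 y  0  0  0  1  1  2  3  3  3  4  4
 x  0  1  1  1  2  2  3  4  4  4  4
 z  0  1  1  1  2  3  3  4  5  5  5
 y  0  1  1  2  2  3  4  4  5  6  6
 x  0  1  2  2  3  3  4  5  5  6  6
 x  0  1  2  2  3  3  4  5  5  6  6
 x  0  1  2  2  3  3  4  5  5  6  6

6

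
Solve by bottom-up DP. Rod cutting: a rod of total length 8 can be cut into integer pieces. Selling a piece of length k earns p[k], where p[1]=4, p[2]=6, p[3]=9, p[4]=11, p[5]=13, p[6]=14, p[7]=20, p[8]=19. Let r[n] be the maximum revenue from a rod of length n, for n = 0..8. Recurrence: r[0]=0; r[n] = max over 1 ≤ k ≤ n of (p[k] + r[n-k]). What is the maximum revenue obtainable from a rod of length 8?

32

   n    0    1    2    3    4    5    6    7    8
r[n]    0    4    8   12   16   20   24   28   32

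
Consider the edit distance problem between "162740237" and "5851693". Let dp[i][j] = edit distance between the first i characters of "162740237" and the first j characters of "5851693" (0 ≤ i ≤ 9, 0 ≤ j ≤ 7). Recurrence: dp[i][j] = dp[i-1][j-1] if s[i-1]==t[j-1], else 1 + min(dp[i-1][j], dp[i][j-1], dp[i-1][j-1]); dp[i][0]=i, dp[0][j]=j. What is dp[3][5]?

   ''  5  8  5  1  6  9  3
''  0  1  2  3  4  5  6  7
 1  1  1  2  3  3  4  5  6
 6  2  2  2  3  4  3  4  5
 2  3  3  3  3  4  4  4  5
 7  4  4  4  4  4  5  5  5
 4  5  5  5  5  5  5  6  6
 0  6  6  6  6  6  6  6  7
 2  7  7  7  7  7  7  7  7
 3  8  8  8  8  8  8  8  7
 7  9  9  9  9  9  9  9  8

4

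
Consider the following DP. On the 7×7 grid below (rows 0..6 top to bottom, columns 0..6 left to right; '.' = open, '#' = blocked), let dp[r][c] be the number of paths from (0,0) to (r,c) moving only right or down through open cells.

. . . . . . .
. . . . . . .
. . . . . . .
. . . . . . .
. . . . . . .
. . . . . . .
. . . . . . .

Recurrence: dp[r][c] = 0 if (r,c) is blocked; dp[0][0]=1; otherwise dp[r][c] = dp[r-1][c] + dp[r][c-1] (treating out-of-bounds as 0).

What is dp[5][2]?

r\c   0   1   2   3   4   5   6
  0   1   1   1   1   1   1   1
  1   1   2   3   4   5   6   7
  2   1   3   6  10  15  21  28
  3   1   4  10  20  35  56  84
  4   1   5  15  35  70 126 210
  5   1   6  21  56 126 252 462
  6   1   7  28  84 210 462 924

21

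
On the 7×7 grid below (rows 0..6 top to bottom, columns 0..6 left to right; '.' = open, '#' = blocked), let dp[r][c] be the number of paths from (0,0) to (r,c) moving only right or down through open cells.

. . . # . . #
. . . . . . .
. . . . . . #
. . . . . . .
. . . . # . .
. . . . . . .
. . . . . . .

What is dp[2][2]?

r\c   0   1   2   3   4   5   6
  0   1   1   1   0   0   0   0
  1   1   2   3   3   3   3   3
  2   1   3   6   9  12  15   0
  3   1   4  10  19  31  46  46
  4   1   5  15  34   0  46  92
  5   1   6  21  55  55 101 193
  6   1   7  28  83 138 239 432

6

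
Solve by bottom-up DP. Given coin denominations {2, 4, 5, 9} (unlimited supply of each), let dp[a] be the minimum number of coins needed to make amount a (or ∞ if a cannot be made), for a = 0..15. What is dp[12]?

 a  0  1  2  3  4  5  6  7  8  9 10 11 12 13 14 15
dp  0  -  1  -  1  1  2  2  2  1  2  2  3  2  2  3
(- denotes ∞ / unreachable)

3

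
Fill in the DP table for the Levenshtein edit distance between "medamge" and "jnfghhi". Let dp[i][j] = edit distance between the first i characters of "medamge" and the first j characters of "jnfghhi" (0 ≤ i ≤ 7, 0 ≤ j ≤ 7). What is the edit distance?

   ''  j  n  f  g  h  h  i
''  0  1  2  3  4  5  6  7
 m  1  1  2  3  4  5  6  7
 e  2  2  2  3  4  5  6  7
 d  3  3  3  3  4  5  6  7
 a  4  4  4  4  4  5  6  7
 m  5  5  5  5  5  5  6  7
 g  6  6  6  6  5  6  6  7
 e  7  7  7  7  6  6  7  7

7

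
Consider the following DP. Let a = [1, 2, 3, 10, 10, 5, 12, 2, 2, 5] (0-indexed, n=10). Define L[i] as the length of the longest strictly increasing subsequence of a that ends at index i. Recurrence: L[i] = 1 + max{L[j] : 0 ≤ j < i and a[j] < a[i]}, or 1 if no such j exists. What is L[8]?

2

   i    0    1    2    3    4    5    6    7    8    9
a[i]    1    2    3   10   10    5   12    2    2    5
L[i]    1    2    3    4    4    4    5    2    2    4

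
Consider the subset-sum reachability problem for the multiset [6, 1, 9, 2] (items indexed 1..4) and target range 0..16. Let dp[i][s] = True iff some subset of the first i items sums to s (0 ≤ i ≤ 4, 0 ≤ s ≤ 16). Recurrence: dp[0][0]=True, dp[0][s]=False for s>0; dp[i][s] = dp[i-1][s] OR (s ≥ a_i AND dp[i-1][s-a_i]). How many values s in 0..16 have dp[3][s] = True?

i\s   0   1   2   3   4   5   6   7   8   9  10  11  12  13  14  15  16
  0   T   F   F   F   F   F   F   F   F   F   F   F   F   F   F   F   F
  1   T   F   F   F   F   F   T   F   F   F   F   F   F   F   F   F   F
  2   T   T   F   F   F   F   T   T   F   F   F   F   F   F   F   F   F
  3   T   T   F   F   F   F   T   T   F   T   T   F   F   F   F   T   T
  4   T   T   T   T   F   F   T   T   T   T   T   T   T   F   F   T   T

8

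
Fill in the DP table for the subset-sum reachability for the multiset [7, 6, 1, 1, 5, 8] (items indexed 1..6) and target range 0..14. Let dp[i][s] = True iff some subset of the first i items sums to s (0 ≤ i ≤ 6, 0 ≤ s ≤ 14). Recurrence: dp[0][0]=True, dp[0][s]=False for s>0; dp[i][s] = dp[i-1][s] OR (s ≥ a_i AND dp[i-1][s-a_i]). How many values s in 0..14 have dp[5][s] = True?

12

i\s   0   1   2   3   4   5   6   7   8   9  10  11  12  13  14
  0   T   F   F   F   F   F   F   F   F   F   F   F   F   F   F
  1   T   F   F   F   F   F   F   T   F   F   F   F   F   F   F
  2   T   F   F   F   F   F   T   T   F   F   F   F   F   T   F
  3   T   T   F   F   F   F   T   T   T   F   F   F   F   T   T
  4   T   T   T   F   F   F   T   T   T   T   F   F   F   T   T
  5   T   T   T   F   F   T   T   T   T   T   F   T   T   T   T
  6   T   T   T   F   F   T   T   T   T   T   T   T   T   T   T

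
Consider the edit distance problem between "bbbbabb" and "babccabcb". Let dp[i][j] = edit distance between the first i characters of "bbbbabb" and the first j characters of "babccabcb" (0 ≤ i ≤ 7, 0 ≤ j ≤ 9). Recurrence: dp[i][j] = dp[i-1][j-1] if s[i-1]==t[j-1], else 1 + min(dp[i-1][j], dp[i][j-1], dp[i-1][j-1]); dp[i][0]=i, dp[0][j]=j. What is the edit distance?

4

   ''  b  a  b  c  c  a  b  c  b
''  0  1  2  3  4  5  6  7  8  9
 b  1  0  1  2  3  4  5  6  7  8
 b  2  1  1  1  2  3  4  5  6  7
 b  3  2  2  1  2  3  4  4  5  6
 b  4  3  3  2  2  3  4  4  5  5
 a  5  4  3  3  3  3  3  4  5  6
 b  6  5  4  3  4  4  4  3  4  5
 b  7  6  5  4  4  5  5  4  4  4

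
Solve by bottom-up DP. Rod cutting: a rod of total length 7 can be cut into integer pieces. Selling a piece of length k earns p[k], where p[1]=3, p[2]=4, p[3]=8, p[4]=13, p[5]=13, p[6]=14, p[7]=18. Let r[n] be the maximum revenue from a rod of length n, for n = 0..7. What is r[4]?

   n    0    1    2    3    4    5    6    7
r[n]    0    3    6    9   13   16   19   22

13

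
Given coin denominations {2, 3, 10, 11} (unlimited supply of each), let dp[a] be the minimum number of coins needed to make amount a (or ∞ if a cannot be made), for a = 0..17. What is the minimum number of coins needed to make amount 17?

3

 a  0  1  2  3  4  5  6  7  8  9 10 11 12 13 14 15 16 17
dp  0  -  1  1  2  2  2  3  3  3  1  1  2  2  2  3  3  3
(- denotes ∞ / unreachable)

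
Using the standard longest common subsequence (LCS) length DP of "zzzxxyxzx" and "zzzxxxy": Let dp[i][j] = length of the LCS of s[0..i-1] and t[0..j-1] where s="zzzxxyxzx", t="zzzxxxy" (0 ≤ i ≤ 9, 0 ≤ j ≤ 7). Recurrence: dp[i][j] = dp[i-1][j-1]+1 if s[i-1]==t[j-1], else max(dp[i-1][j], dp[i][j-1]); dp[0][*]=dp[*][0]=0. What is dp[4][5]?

   ''  z  z  z  x  x  x  y
''  0  0  0  0  0  0  0  0
 z  0  1  1  1  1  1  1  1
 z  0  1  2  2  2  2  2  2
 z  0  1  2  3  3  3  3  3
 x  0  1  2  3  4  4  4  4
 x  0  1  2  3  4  5  5  5
 y  0  1  2  3  4  5  5  6
 x  0  1  2  3  4  5  6  6
 z  0  1  2  3  4  5  6  6
 x  0  1  2  3  4  5  6  6

4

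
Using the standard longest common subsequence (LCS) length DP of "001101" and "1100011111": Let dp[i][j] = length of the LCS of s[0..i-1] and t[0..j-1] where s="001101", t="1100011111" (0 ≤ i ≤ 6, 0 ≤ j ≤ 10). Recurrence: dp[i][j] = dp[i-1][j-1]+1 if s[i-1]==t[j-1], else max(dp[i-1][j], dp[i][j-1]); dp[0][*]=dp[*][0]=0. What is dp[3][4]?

2

   ''  1  1  0  0  0  1  1  1  1  1
''  0  0  0  0  0  0  0  0  0  0  0
 0  0  0  0  1  1  1  1  1  1  1  1
 0  0  0  0  1  2  2  2  2  2  2  2
 1  0  1  1  1  2  2  3  3  3  3  3
 1  0  1  2  2  2  2  3  4  4  4  4
 0  0  1  2  3  3  3  3  4  4  4  4
 1  0  1  2  3  3  3  4  4  5  5  5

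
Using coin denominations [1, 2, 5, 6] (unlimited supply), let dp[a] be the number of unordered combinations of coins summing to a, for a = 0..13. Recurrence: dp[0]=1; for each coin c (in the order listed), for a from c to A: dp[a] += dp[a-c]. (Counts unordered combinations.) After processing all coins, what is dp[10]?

13

after  coin     0     1     2     3     4     5     6     7     8     9    10    11    12    13
          1     1     1     1     1     1     1     1     1     1     1     1     1     1     1
          2     1     1     2     2     3     3     4     4     5     5     6     6     7     7
          5     1     1     2     2     3     4     5     6     7     8    10    11    13    14
          6     1     1     2     2     3     4     6     7     9    10    13    15    19    21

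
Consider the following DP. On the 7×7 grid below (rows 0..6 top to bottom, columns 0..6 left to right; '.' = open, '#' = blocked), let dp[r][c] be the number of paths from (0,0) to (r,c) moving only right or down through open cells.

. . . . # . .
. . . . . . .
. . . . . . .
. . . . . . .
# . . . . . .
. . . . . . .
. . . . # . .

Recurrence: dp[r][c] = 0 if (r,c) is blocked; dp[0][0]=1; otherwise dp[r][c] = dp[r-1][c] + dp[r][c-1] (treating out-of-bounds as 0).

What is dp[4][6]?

r\c   0   1   2   3   4   5   6
  0   1   1   1   1   0   0   0
  1   1   2   3   4   4   4   4
  2   1   3   6  10  14  18  22
  3   1   4  10  20  34  52  74
  4   0   4  14  34  68 120 194
  5   0   4  18  52 120 240 434
  6   0   4  22  74   0 240 674

194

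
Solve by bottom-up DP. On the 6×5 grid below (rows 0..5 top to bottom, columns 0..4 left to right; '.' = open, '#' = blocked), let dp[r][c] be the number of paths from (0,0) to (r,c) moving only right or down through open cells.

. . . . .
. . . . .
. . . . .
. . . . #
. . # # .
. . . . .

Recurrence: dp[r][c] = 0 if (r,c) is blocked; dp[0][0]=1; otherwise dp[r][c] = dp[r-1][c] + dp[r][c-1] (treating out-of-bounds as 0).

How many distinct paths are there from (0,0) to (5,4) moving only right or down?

6

r\c   0   1   2   3   4
  0   1   1   1   1   1
  1   1   2   3   4   5
  2   1   3   6  10  15
  3   1   4  10  20   0
  4   1   5   0   0   0
  5   1   6   6   6   6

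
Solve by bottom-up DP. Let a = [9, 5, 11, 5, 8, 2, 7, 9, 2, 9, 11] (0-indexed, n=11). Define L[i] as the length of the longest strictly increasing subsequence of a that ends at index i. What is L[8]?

   i    0    1    2    3    4    5    6    7    8    9   10
a[i]    9    5   11    5    8    2    7    9    2    9   11
L[i]    1    1    2    1    2    1    2    3    1    3    4

1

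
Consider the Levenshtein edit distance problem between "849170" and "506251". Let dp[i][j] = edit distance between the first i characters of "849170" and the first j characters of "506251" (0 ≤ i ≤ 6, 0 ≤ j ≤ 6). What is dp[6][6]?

6

   ''  5  0  6  2  5  1
''  0  1  2  3  4  5  6
 8  1  1  2  3  4  5  6
 4  2  2  2  3  4  5  6
 9  3  3  3  3  4  5  6
 1  4  4  4  4  4  5  5
 7  5  5  5  5  5  5  6
 0  6  6  5  6  6  6  6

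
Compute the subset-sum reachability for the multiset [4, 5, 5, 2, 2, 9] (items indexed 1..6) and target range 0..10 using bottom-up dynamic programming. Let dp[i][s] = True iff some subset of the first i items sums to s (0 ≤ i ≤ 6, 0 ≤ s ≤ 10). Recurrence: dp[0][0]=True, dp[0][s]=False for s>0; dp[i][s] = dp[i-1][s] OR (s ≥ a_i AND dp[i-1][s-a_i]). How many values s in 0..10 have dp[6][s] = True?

9

i\s   0   1   2   3   4   5   6   7   8   9  10
  0   T   F   F   F   F   F   F   F   F   F   F
  1   T   F   F   F   T   F   F   F   F   F   F
  2   T   F   F   F   T   T   F   F   F   T   F
  3   T   F   F   F   T   T   F   F   F   T   T
  4   T   F   T   F   T   T   T   T   F   T   T
  5   T   F   T   F   T   T   T   T   T   T   T
  6   T   F   T   F   T   T   T   T   T   T   T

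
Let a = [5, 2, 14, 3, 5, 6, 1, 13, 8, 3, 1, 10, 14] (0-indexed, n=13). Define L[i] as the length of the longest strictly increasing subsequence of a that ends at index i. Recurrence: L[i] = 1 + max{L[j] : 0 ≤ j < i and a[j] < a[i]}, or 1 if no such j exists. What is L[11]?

   i    0    1    2    3    4    5    6    7    8    9   10   11   12
a[i]    5    2   14    3    5    6    1   13    8    3    1   10   14
L[i]    1    1    2    2    3    4    1    5    5    2    1    6    7

6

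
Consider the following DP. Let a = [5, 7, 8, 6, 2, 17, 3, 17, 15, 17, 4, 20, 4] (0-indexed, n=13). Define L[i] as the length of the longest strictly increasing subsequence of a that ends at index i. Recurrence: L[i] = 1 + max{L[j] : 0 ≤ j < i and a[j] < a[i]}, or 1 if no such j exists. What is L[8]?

4

   i    0    1    2    3    4    5    6    7    8    9   10   11   12
a[i]    5    7    8    6    2   17    3   17   15   17    4   20    4
L[i]    1    2    3    2    1    4    2    4    4    5    3    6    3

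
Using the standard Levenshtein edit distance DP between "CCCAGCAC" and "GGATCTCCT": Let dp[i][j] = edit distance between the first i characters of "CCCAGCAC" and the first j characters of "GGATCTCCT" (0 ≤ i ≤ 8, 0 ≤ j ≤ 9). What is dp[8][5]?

   ''  G  G  A  T  C  T  C  C  T
''  0  1  2  3  4  5  6  7  8  9
 C  1  1  2  3  4  4  5  6  7  8
 C  2  2  2  3  4  4  5  5  6  7
 C  3  3  3  3  4  4  5  5  5  6
 A  4  4  4  3  4  5  5  6  6  6
 G  5  4  4  4  4  5  6  6  7  7
 C  6  5  5  5  5  4  5  6  6  7
 A  7  6  6  5  6  5  5  6  7  7
 C  8  7  7  6  6  6  6  5  6  7

6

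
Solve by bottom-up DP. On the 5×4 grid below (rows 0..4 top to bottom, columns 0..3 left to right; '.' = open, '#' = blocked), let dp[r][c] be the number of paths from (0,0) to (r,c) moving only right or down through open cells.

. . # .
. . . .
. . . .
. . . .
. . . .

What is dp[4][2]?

r\c   0   1   2   3
  0   1   1   0   0
  1   1   2   2   2
  2   1   3   5   7
  3   1   4   9  16
  4   1   5  14  30

14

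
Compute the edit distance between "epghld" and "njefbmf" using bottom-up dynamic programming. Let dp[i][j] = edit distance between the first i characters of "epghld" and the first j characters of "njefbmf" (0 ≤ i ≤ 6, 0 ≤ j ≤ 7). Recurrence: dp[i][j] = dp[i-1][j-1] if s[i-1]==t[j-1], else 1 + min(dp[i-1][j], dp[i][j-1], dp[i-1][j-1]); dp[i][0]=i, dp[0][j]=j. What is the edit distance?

   ''  n  j  e  f  b  m  f
''  0  1  2  3  4  5  6  7
 e  1  1  2  2  3  4  5  6
 p  2  2  2  3  3  4  5  6
 g  3  3  3  3  4  4  5  6
 h  4  4  4  4  4  5  5  6
 l  5  5  5  5  5  5  6  6
 d  6  6  6  6  6  6  6  7

7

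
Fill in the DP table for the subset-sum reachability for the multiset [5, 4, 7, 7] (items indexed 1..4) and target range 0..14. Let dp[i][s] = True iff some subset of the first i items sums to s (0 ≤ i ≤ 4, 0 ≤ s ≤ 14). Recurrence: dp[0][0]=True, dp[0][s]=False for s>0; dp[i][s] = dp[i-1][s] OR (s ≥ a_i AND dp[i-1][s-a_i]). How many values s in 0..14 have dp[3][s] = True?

i\s   0   1   2   3   4   5   6   7   8   9  10  11  12  13  14
  0   T   F   F   F   F   F   F   F   F   F   F   F   F   F   F
  1   T   F   F   F   F   T   F   F   F   F   F   F   F   F   F
  2   T   F   F   F   T   T   F   F   F   T   F   F   F   F   F
  3   T   F   F   F   T   T   F   T   F   T   F   T   T   F   F
  4   T   F   F   F   T   T   F   T   F   T   F   T   T   F   T

7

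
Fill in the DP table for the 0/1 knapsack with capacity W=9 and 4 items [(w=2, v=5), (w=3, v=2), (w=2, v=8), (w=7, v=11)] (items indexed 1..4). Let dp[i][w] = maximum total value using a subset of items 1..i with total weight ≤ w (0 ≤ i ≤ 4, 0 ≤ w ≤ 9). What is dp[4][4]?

13

i\w   0   1   2   3   4   5   6   7   8   9
  0   0   0   0   0   0   0   0   0   0   0
  1   0   0   5   5   5   5   5   5   5   5
  2   0   0   5   5   5   7   7   7   7   7
  3   0   0   8   8  13  13  13  15  15  15
  4   0   0   8   8  13  13  13  15  15  19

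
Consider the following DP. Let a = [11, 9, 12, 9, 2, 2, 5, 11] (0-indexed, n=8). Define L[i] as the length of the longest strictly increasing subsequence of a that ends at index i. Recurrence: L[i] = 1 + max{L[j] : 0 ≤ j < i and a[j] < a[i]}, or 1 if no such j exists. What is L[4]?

   i    0    1    2    3    4    5    6    7
a[i]   11    9   12    9    2    2    5   11
L[i]    1    1    2    1    1    1    2    3

1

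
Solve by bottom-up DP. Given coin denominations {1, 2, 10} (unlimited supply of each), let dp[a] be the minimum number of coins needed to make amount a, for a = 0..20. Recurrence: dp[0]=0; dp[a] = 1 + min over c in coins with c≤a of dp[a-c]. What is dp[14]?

3

 a  0  1  2  3  4  5  6  7  8  9 10 11 12 13 14 15 16 17 18 19 20
dp  0  1  1  2  2  3  3  4  4  5  1  2  2  3  3  4  4  5  5  6  2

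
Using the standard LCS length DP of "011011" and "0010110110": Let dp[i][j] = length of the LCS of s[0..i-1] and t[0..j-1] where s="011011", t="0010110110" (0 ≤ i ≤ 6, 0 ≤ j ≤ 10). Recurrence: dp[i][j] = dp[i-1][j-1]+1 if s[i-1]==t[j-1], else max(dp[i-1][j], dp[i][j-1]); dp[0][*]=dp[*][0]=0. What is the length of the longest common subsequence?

   ''  0  0  1  0  1  1  0  1  1  0
''  0  0  0  0  0  0  0  0  0  0  0
 0  0  1  1  1  1  1  1  1  1  1  1
 1  0  1  1  2  2  2  2  2  2  2  2
 1  0  1  1  2  2  3  3  3  3  3  3
 0  0  1  2  2  3  3  3  4  4  4  4
 1  0  1  2  3  3  4  4  4  5  5  5
 1  0  1  2  3  3  4  5  5  5  6  6

6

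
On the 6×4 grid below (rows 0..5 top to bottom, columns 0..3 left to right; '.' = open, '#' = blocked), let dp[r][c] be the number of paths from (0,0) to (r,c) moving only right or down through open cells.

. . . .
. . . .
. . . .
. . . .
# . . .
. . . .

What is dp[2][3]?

r\c   0   1   2   3
  0   1   1   1   1
  1   1   2   3   4
  2   1   3   6  10
  3   1   4  10  20
  4   0   4  14  34
  5   0   4  18  52

10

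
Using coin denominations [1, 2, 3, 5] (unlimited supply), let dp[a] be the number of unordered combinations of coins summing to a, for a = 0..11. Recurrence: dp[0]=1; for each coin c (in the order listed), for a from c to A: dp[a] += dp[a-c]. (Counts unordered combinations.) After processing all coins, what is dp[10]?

after  coin     0     1     2     3     4     5     6     7     8     9    10    11
          1     1     1     1     1     1     1     1     1     1     1     1     1
          2     1     1     2     2     3     3     4     4     5     5     6     6
          3     1     1     2     3     4     5     7     8    10    12    14    16
          5     1     1     2     3     4     6     8    10    13    16    20    24

20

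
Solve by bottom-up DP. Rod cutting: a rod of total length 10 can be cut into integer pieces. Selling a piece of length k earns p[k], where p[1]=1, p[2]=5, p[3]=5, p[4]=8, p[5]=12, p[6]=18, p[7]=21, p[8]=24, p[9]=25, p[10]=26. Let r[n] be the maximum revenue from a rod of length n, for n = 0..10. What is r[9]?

   n    0    1    2    3    4    5    6    7    8    9   10
r[n]    0    1    5    6   10   12   18   21   24   26   29

26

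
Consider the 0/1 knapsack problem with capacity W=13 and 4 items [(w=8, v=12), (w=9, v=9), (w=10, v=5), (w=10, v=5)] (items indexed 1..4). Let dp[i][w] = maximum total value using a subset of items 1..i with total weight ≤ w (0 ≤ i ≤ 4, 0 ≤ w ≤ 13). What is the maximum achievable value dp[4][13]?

i\w   0   1   2   3   4   5   6   7   8   9  10  11  12  13
  0   0   0   0   0   0   0   0   0   0   0   0   0   0   0
  1   0   0   0   0   0   0   0   0  12  12  12  12  12  12
  2   0   0   0   0   0   0   0   0  12  12  12  12  12  12
  3   0   0   0   0   0   0   0   0  12  12  12  12  12  12
  4   0   0   0   0   0   0   0   0  12  12  12  12  12  12

12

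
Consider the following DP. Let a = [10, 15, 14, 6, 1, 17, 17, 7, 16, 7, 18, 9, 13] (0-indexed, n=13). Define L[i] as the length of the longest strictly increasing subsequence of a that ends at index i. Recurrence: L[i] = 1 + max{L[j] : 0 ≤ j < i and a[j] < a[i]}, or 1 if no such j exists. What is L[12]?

4

   i    0    1    2    3    4    5    6    7    8    9   10   11   12
a[i]   10   15   14    6    1   17   17    7   16    7   18    9   13
L[i]    1    2    2    1    1    3    3    2    3    2    4    3    4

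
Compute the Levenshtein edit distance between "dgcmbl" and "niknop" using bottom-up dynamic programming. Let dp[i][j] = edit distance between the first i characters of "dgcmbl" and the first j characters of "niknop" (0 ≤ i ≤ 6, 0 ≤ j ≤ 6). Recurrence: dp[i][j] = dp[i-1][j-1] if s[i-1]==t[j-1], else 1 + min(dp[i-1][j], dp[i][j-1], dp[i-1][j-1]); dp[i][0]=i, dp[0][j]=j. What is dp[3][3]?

3

   ''  n  i  k  n  o  p
''  0  1  2  3  4  5  6
 d  1  1  2  3  4  5  6
 g  2  2  2  3  4  5  6
 c  3  3  3  3  4  5  6
 m  4  4  4  4  4  5  6
 b  5  5  5  5  5  5  6
 l  6  6  6  6  6  6  6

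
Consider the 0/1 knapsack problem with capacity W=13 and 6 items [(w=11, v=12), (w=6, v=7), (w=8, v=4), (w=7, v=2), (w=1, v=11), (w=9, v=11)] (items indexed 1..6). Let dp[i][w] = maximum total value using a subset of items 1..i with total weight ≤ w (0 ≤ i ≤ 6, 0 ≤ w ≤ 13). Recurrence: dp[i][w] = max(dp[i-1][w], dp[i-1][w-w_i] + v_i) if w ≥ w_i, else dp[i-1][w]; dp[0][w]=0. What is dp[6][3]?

11

i\w   0   1   2   3   4   5   6   7   8   9  10  11  12  13
  0   0   0   0   0   0   0   0   0   0   0   0   0   0   0
  1   0   0   0   0   0   0   0   0   0   0   0  12  12  12
  2   0   0   0   0   0   0   7   7   7   7   7  12  12  12
  3   0   0   0   0   0   0   7   7   7   7   7  12  12  12
  4   0   0   0   0   0   0   7   7   7   7   7  12  12  12
  5   0  11  11  11  11  11  11  18  18  18  18  18  23  23
  6   0  11  11  11  11  11  11  18  18  18  22  22  23  23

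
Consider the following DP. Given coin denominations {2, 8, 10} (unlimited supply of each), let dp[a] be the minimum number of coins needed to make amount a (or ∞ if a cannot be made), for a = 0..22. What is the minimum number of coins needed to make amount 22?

3

 a  0  1  2  3  4  5  6  7  8  9 10 11 12 13 14 15 16 17 18 19 20 21 22
dp  0  -  1  -  2  -  3  -  1  -  1  -  2  -  3  -  2  -  2  -  2  -  3
(- denotes ∞ / unreachable)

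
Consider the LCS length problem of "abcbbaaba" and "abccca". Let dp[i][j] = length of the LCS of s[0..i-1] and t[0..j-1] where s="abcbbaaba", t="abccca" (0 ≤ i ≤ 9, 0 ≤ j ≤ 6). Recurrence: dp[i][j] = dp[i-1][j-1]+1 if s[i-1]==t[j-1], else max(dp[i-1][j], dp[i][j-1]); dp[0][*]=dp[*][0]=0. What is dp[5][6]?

   ''  a  b  c  c  c  a
''  0  0  0  0  0  0  0
 a  0  1  1  1  1  1  1
 b  0  1  2  2  2  2  2
 c  0  1  2  3  3  3  3
 b  0  1  2  3  3  3  3
 b  0  1  2  3  3  3  3
 a  0  1  2  3  3  3  4
 a  0  1  2  3  3  3  4
 b  0  1  2  3  3  3  4
 a  0  1  2  3  3  3  4

3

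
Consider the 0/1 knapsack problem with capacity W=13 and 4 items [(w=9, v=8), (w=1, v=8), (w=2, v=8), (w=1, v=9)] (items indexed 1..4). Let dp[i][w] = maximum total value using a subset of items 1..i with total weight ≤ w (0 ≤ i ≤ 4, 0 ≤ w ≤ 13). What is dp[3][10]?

i\w   0   1   2   3   4   5   6   7   8   9  10  11  12  13
  0   0   0   0   0   0   0   0   0   0   0   0   0   0   0
  1   0   0   0   0   0   0   0   0   0   8   8   8   8   8
  2   0   8   8   8   8   8   8   8   8   8  16  16  16  16
  3   0   8   8  16  16  16  16  16  16  16  16  16  24  24
  4   0   9  17  17  25  25  25  25  25  25  25  25  25  33

16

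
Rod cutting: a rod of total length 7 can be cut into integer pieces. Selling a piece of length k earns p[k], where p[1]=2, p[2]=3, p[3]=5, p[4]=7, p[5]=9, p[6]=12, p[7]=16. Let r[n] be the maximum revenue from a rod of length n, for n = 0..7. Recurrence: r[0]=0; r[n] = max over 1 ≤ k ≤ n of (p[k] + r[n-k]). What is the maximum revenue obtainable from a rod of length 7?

16

   n    0    1    2    3    4    5    6    7
r[n]    0    2    4    6    8   10   12   16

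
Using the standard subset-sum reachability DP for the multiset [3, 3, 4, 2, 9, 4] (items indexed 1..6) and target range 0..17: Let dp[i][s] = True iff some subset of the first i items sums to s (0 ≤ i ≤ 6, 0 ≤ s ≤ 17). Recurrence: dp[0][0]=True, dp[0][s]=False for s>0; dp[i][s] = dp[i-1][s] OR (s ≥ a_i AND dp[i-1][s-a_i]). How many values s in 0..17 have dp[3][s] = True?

i\s   0   1   2   3   4   5   6   7   8   9  10  11  12  13  14  15  16  17
  0   T   F   F   F   F   F   F   F   F   F   F   F   F   F   F   F   F   F
  1   T   F   F   T   F   F   F   F   F   F   F   F   F   F   F   F   F   F
  2   T   F   F   T   F   F   T   F   F   F   F   F   F   F   F   F   F   F
  3   T   F   F   T   T   F   T   T   F   F   T   F   F   F   F   F   F   F
  4   T   F   T   T   T   T   T   T   T   T   T   F   T   F   F   F   F   F
  5   T   F   T   T   T   T   T   T   T   T   T   T   T   T   T   T   T   T
  6   T   F   T   T   T   T   T   T   T   T   T   T   T   T   T   T   T   T

6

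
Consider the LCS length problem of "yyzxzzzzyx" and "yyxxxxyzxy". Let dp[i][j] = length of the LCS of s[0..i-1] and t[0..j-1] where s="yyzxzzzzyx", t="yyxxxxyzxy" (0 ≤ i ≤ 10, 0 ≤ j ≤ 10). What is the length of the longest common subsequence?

5

   ''  y  y  x  x  x  x  y  z  x  y
''  0  0  0  0  0  0  0  0  0  0  0
 y  0  1  1  1  1  1  1  1  1  1  1
 y  0  1  2  2  2  2  2  2  2  2  2
 z  0  1  2  2  2  2  2  2  3  3  3
 x  0  1  2  3  3  3  3  3  3  4  4
 z  0  1  2  3  3  3  3  3  4  4  4
 z  0  1  2  3  3  3  3  3  4  4  4
 z  0  1  2  3  3  3  3  3  4  4  4
 z  0  1  2  3  3  3  3  3  4  4  4
 y  0  1  2  3  3  3  3  4  4  4  5
 x  0  1  2  3  4  4  4  4  4  5  5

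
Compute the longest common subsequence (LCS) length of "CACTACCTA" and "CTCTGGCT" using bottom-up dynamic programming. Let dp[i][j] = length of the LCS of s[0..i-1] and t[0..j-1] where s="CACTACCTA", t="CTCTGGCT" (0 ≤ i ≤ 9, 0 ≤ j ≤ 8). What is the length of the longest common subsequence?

5

   ''  C  T  C  T  G  G  C  T
''  0  0  0  0  0  0  0  0  0
 C  0  1  1  1  1  1  1  1  1
 A  0  1  1  1  1  1  1  1  1
 C  0  1  1  2  2  2  2  2  2
 T  0  1  2  2  3  3  3  3  3
 A  0  1  2  2  3  3  3  3  3
 C  0  1  2  3  3  3  3  4  4
 C  0  1  2  3  3  3  3  4  4
 T  0  1  2  3  4  4  4  4  5
 A  0  1  2  3  4  4  4  4  5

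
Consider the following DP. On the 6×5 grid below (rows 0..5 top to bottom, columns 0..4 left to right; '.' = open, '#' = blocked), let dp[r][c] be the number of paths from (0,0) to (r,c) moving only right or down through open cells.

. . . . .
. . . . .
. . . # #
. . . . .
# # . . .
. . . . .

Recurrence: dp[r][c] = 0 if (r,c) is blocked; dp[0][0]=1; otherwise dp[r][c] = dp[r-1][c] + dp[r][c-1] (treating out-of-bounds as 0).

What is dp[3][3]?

r\c   0   1   2   3   4
  0   1   1   1   1   1
  1   1   2   3   4   5
  2   1   3   6   0   0
  3   1   4  10  10  10
  4   0   0  10  20  30
  5   0   0  10  30  60

10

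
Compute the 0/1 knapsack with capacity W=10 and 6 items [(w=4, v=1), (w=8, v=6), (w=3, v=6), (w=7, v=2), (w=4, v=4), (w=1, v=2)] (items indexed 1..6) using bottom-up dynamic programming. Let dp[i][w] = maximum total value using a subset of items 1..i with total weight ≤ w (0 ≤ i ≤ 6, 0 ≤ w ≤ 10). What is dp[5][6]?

i\w   0   1   2   3   4   5   6   7   8   9  10
  0   0   0   0   0   0   0   0   0   0   0   0
  1   0   0   0   0   1   1   1   1   1   1   1
  2   0   0   0   0   1   1   1   1   6   6   6
  3   0   0   0   6   6   6   6   7   7   7   7
  4   0   0   0   6   6   6   6   7   7   7   8
  5   0   0   0   6   6   6   6  10  10  10  10
  6   0   2   2   6   8   8   8  10  12  12  12

6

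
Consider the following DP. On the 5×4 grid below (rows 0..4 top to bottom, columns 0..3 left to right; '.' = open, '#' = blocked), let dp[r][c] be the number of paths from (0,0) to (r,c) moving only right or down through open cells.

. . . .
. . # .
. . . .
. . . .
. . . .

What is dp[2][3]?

4

r\c   0   1   2   3
  0   1   1   1   1
  1   1   2   0   1
  2   1   3   3   4
  3   1   4   7  11
  4   1   5  12  23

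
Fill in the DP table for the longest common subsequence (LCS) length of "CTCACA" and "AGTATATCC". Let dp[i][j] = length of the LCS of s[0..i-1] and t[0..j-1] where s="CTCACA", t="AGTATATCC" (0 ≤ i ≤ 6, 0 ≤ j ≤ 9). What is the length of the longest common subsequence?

   ''  A  G  T  A  T  A  T  C  C
''  0  0  0  0  0  0  0  0  0  0
 C  0  0  0  0  0  0  0  0  1  1
 T  0  0  0  1  1  1  1  1  1  1
 C  0  0  0  1  1  1  1  1  2  2
 A  0  1  1  1  2  2  2  2  2  2
 C  0  1  1  1  2  2  2  2  3  3
 A  0  1  1  1  2  2  3  3  3  3

3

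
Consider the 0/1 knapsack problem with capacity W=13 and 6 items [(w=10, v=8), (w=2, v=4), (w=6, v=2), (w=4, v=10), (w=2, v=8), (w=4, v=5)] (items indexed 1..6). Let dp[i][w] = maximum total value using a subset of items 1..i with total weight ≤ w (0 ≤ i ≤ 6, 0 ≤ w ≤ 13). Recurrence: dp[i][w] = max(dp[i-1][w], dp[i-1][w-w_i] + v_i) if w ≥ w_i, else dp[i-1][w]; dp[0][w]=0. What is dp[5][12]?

i\w   0   1   2   3   4   5   6   7   8   9  10  11  12  13
  0   0   0   0   0   0   0   0   0   0   0   0   0   0   0
  1   0   0   0   0   0   0   0   0   0   0   8   8   8   8
  2   0   0   4   4   4   4   4   4   4   4   8   8  12  12
  3   0   0   4   4   4   4   4   4   6   6   8   8  12  12
  4   0   0   4   4  10  10  14  14  14  14  14  14  16  16
  5   0   0   8   8  12  12  18  18  22  22  22  22  22  22
  6   0   0   8   8  12  12  18  18  22  22  23  23  27  27

22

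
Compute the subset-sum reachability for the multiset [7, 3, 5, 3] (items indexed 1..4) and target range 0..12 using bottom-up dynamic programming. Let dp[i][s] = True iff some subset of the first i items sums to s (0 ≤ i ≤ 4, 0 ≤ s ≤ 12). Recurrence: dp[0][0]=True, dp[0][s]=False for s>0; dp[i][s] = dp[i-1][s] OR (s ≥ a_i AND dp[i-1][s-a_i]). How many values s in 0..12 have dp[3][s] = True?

7

i\s   0   1   2   3   4   5   6   7   8   9  10  11  12
  0   T   F   F   F   F   F   F   F   F   F   F   F   F
  1   T   F   F   F   F   F   F   T   F   F   F   F   F
  2   T   F   F   T   F   F   F   T   F   F   T   F   F
  3   T   F   F   T   F   T   F   T   T   F   T   F   T
  4   T   F   F   T   F   T   T   T   T   F   T   T   T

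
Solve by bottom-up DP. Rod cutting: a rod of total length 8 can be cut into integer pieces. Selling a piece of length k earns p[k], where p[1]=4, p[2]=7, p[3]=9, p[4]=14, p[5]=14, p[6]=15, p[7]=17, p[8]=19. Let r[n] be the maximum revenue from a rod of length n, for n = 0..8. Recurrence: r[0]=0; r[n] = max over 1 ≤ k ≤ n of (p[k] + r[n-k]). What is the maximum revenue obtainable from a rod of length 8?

32

   n    0    1    2    3    4    5    6    7    8
r[n]    0    4    8   12   16   20   24   28   32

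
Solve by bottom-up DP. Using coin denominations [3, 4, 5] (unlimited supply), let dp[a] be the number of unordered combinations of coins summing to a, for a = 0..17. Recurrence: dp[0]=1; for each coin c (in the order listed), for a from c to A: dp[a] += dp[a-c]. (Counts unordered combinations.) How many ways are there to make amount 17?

4

after  coin     0     1     2     3     4     5     6     7     8     9    10    11    12    13    14    15    16    17
          3     1     0     0     1     0     0     1     0     0     1     0     0     1     0     0     1     0     0
          4     1     0     0     1     1     0     1     1     1     1     1     1     2     1     1     2     2     1
          5     1     0     0     1     1     1     1     1     2     2     2     2     3     3     3     4     4     4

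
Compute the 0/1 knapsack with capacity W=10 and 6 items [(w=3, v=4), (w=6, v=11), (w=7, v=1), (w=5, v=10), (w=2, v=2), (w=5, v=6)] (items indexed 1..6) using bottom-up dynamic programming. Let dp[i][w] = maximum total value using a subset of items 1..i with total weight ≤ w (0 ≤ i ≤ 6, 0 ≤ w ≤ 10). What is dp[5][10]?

i\w   0   1   2   3   4   5   6   7   8   9  10
  0   0   0   0   0   0   0   0   0   0   0   0
  1   0   0   0   4   4   4   4   4   4   4   4
  2   0   0   0   4   4   4  11  11  11  15  15
  3   0   0   0   4   4   4  11  11  11  15  15
  4   0   0   0   4   4  10  11  11  14  15  15
  5   0   0   2   4   4  10  11  12  14  15  16
  6   0   0   2   4   4  10  11  12  14  15  16

16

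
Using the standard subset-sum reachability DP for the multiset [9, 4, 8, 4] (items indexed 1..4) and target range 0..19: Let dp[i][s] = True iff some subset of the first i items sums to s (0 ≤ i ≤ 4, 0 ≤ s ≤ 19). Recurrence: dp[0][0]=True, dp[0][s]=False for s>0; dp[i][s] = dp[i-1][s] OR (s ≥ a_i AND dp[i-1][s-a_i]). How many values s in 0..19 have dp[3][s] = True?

7

i\s   0   1   2   3   4   5   6   7   8   9  10  11  12  13  14  15  16  17  18  19
  0   T   F   F   F   F   F   F   F   F   F   F   F   F   F   F   F   F   F   F   F
  1   T   F   F   F   F   F   F   F   F   T   F   F   F   F   F   F   F   F   F   F
  2   T   F   F   F   T   F   F   F   F   T   F   F   F   T   F   F   F   F   F   F
  3   T   F   F   F   T   F   F   F   T   T   F   F   T   T   F   F   F   T   F   F
  4   T   F   F   F   T   F   F   F   T   T   F   F   T   T   F   F   T   T   F   F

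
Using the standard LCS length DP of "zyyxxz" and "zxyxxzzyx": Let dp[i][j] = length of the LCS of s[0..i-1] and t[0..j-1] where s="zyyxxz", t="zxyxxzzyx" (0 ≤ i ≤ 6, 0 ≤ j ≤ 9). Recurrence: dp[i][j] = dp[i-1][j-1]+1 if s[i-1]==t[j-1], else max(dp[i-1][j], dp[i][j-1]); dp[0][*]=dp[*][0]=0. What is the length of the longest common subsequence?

   ''  z  x  y  x  x  z  z  y  x
''  0  0  0  0  0  0  0  0  0  0
 z  0  1  1  1  1  1  1  1  1  1
 y  0  1  1  2  2  2  2  2  2  2
 y  0  1  1  2  2  2  2  2  3  3
 x  0  1  2  2  3  3  3  3  3  4
 x  0  1  2  2  3  4  4  4  4  4
 z  0  1  2  2  3  4  5  5  5  5

5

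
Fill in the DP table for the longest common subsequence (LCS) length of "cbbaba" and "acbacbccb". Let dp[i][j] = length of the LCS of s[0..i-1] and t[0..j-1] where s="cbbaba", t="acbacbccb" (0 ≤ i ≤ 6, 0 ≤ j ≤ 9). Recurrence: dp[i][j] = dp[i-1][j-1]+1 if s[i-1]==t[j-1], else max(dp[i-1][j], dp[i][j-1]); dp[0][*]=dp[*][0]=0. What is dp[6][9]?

4

   ''  a  c  b  a  c  b  c  c  b
''  0  0  0  0  0  0  0  0  0  0
 c  0  0  1  1  1  1  1  1  1  1
 b  0  0  1  2  2  2  2  2  2  2
 b  0  0  1  2  2  2  3  3  3  3
 a  0  1  1  2  3  3  3  3  3  3
 b  0  1  1  2  3  3  4  4  4  4
 a  0  1  1  2  3  3  4  4  4  4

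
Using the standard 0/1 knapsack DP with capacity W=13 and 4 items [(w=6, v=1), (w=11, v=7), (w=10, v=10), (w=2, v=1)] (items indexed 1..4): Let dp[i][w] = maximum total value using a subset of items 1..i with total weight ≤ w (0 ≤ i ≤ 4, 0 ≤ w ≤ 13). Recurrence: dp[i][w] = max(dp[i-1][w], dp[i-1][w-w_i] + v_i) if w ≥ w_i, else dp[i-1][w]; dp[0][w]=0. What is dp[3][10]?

i\w   0   1   2   3   4   5   6   7   8   9  10  11  12  13
  0   0   0   0   0   0   0   0   0   0   0   0   0   0   0
  1   0   0   0   0   0   0   1   1   1   1   1   1   1   1
  2   0   0   0   0   0   0   1   1   1   1   1   7   7   7
  3   0   0   0   0   0   0   1   1   1   1  10  10  10  10
  4   0   0   1   1   1   1   1   1   2   2  10  10  11  11

10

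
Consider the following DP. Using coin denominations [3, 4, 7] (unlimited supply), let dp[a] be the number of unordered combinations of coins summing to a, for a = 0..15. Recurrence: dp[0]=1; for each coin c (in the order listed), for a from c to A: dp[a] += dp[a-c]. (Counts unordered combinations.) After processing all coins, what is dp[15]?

after  coin     0     1     2     3     4     5     6     7     8     9    10    11    12    13    14    15
          3     1     0     0     1     0     0     1     0     0     1     0     0     1     0     0     1
          4     1     0     0     1     1     0     1     1     1     1     1     1     2     1     1     2
          7     1     0     0     1     1     0     1     2     1     1     2     2     2     2     3     3

3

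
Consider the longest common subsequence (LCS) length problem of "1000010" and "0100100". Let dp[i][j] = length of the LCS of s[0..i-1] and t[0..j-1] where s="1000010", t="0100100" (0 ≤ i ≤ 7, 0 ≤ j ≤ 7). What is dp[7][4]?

   ''  0  1  0  0  1  0  0
''  0  0  0  0  0  0  0  0
 1  0  0  1  1  1  1  1  1
 0  0  1  1  2  2  2  2  2
 0  0  1  1  2  3  3  3  3
 0  0  1  1  2  3  3  4  4
 0  0  1  1  2  3  3  4  5
 1  0  1  2  2  3  4  4  5
 0  0  1  2  3  3  4  5  5

3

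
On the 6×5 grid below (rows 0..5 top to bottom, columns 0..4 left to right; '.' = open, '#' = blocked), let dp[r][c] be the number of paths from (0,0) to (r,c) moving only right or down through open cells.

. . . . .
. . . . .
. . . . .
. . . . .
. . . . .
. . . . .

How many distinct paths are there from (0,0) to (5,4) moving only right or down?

r\c   0   1   2   3   4
  0   1   1   1   1   1
  1   1   2   3   4   5
  2   1   3   6  10  15
  3   1   4  10  20  35
  4   1   5  15  35  70
  5   1   6  21  56 126

126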